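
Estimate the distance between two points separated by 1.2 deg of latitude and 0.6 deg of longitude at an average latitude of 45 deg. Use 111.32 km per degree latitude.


dlat_km = 1.2 * 111.32 = 133.584
dlon_km = 0.6 * 111.32 * cos(45) ≈ 47.229
dist = sqrt(133.584^2 + 47.229^2) ≈ 141.7 km

141.7 km


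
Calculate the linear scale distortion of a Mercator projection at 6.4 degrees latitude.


SF = 1 / cos(6.4) = 1 / 0.993768 = 1.006

1.006


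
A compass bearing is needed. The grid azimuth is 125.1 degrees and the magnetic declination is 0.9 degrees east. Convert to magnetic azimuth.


magnetic azimuth = grid azimuth - declination (east +ve)
mag_az = 125.1 - 0.9 = 124.2 degrees

124.2 degrees


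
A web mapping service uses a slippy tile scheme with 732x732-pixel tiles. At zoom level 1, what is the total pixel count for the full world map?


tiles per axis = 2^1 = 2
total tiles = 2^2 = 4
pixels per axis = 2 * 732 = 1464
total pixels = 1464^2 = 2143296

2143296 pixels


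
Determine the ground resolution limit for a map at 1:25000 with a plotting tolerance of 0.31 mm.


ground = 0.31 mm * 25000 / 1000 = 7.75 m

7.75 m


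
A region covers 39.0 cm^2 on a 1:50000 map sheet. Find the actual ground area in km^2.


ground_area = 39.0 * (50000/100)^2 = 9750000.0 m^2 = 9.75 km^2

9.75 km^2


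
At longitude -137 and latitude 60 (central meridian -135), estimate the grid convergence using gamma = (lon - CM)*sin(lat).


gamma = (-137 - -135) * sin(60) = -2 * 0.866025 = -1.732 degrees

-1.732 degrees


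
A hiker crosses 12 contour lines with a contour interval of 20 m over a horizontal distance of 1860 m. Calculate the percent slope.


elevation change = 12 * 20 = 240 m
slope = 240 / 1860 * 100 = 12.9%

12.9%


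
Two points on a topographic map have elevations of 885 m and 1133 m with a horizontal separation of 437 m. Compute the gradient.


gradient = (1133 - 885) / 437 = 248 / 437 = 0.5675

0.5675


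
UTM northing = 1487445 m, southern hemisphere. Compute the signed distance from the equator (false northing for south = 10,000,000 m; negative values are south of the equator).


For southern: actual = 1487445 - 10000000 = -8512555 m

-8512555 m


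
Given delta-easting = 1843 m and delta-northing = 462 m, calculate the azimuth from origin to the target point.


az = atan2(1843, 462) = 75.9 deg
adjusted to 0-360: 75.9 degrees

75.9 degrees


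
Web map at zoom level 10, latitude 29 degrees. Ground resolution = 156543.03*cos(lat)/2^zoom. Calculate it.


res = 156543.03 * cos(29) / 2^10 = 156543.03 * 0.87461971 / 1024 = 133.71 m/pixel

133.71 m/pixel


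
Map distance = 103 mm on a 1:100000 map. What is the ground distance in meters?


ground = 103 mm * 100000 / 1000 = 10300.0 m

10300.0 m


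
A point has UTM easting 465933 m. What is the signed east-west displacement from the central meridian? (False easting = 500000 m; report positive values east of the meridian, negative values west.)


displacement = 465933 - 500000 = -34067 m

-34067 m


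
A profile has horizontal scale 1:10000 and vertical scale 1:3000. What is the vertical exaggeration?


VE = horizontal_scale / vertical_scale = 10000 / 3000 ≈ 3.3

3.3x


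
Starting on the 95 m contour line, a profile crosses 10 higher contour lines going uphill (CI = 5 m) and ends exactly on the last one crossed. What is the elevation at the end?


elevation = 95 + 10 * 5 = 145 m

145 m


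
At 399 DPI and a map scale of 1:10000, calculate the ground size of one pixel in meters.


pixel_cm = 2.54 / 399 ≈ 0.006366 cm
ground = pixel_cm * 10000 / 100 = 2.54 * 10000 / (399 * 100) = 25400 / 39900 ≈ 0.64 m

0.64 m


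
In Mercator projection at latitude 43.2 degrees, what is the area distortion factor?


area_distortion = 1/cos^2(43.2) = 1.882

1.882


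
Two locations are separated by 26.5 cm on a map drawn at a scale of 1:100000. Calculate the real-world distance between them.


ground = 26.5 cm * 100000 / 100 = 26500.0 m = 26.5 km

26.5 km


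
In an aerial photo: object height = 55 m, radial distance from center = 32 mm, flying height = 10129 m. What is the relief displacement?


d = h * r / H = 55 * 32 / 10129 = 0.17 mm

0.17 mm


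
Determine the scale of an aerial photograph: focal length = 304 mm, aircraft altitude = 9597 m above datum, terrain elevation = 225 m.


scale = f / (H - h) = 304 mm / 9372 m = 304 / 9372000 = 1:30829

1:30829


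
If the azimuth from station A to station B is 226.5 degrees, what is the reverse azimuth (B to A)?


back azimuth = (226.5 + 180) mod 360 = 46.5 degrees

46.5 degrees


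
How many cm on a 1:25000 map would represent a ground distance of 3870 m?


map_cm = 3870 * 100 / 25000 = 15.48 cm

15.48 cm


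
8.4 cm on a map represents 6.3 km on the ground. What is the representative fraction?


ground = 6.3 km = 630000 cm; RF denominator = ground / map = 630000 / 8.4 = 75000; RF = 1:75000

1:75000


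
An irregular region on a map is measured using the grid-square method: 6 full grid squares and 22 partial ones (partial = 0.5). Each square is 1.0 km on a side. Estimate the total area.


effective squares = 6 + 22 * 0.5 = 17.0
area = 17.0 * 1.0 = 17.0 km^2

17.0 km^2


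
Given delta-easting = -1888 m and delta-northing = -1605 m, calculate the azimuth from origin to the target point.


az = atan2(-1888, -1605) = -130.4 deg
adjusted to 0-360: 229.6 degrees

229.6 degrees


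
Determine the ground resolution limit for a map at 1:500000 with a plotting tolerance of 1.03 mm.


ground = 1.03 mm * 500000 / 1000 = 515.0 m

515.0 m


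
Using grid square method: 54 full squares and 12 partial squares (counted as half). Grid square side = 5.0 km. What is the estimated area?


effective squares = 54 + 12 * 0.5 = 60.0
area = 60.0 * 25.0 = 1500.0 km^2

1500.0 km^2


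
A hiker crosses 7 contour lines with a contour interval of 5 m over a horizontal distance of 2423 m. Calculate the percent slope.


elevation change = 7 * 5 = 35 m
slope = 35 / 2423 * 100 = 1.4%

1.4%


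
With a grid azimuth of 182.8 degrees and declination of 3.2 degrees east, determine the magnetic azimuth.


magnetic azimuth = grid azimuth - declination (east +ve)
mag_az = 182.8 - 3.2 = 179.6 degrees

179.6 degrees


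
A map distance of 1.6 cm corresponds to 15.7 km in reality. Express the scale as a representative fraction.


ground = 15.7 km = 1570000 cm; RF denominator = ground / map = 1570000 / 1.6 = 981250; RF = 1:981250

1:981250


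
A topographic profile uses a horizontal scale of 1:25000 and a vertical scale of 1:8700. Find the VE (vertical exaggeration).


VE = horizontal_scale / vertical_scale = 25000 / 8700 ≈ 2.9

2.9x


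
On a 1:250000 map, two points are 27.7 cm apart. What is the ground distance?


ground = 27.7 cm * 250000 / 100 = 69250.0 m = 69.25 km

69.25 km


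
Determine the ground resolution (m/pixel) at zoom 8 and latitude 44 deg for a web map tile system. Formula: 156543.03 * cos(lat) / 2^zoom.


res = 156543.03 * cos(44) / 2^8 = 156543.03 * 0.7193398 / 256 = 439.87 m/pixel

439.87 m/pixel


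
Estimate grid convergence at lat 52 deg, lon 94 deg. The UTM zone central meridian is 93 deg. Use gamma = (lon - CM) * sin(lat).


gamma = (94 - 93) * sin(52) = 1 * 0.788011 = 0.788 degrees

0.788 degrees


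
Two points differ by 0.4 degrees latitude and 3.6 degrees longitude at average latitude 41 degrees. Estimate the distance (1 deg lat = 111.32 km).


dlat_km = 0.4 * 111.32 = 44.528
dlon_km = 3.6 * 111.32 * cos(41) ≈ 302.451
dist = sqrt(44.528^2 + 302.451^2) ≈ 305.7 km

305.7 km


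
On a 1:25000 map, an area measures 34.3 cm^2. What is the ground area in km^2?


ground_area = 34.3 * (25000/100)^2 = 2143750.0 m^2 = 2.14375 km^2 ≈ 2.144 km^2

2.144 km^2


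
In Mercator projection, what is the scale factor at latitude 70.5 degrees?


SF = 1 / cos(70.5) = 1 / 0.333807 = 2.996

2.996


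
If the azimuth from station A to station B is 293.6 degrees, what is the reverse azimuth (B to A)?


back azimuth = (293.6 + 180) mod 360 = 113.6 degrees

113.6 degrees


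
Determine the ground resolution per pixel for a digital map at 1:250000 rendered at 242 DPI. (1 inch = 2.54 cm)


pixel_cm = 2.54 / 242 ≈ 0.010496 cm
ground = pixel_cm * 250000 / 100 = 2.54 * 250000 / (242 * 100) = 635000 / 24200 ≈ 26.24 m

26.24 m


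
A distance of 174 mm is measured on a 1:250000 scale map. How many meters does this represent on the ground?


ground = 174 mm * 250000 / 1000 = 43500.0 m

43500.0 m


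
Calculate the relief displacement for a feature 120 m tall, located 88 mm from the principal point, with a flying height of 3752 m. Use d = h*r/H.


d = h * r / H = 120 * 88 / 3752 = 2.81 mm

2.81 mm


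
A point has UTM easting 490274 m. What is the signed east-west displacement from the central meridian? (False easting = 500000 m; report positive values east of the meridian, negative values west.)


displacement = 490274 - 500000 = -9726 m

-9726 m


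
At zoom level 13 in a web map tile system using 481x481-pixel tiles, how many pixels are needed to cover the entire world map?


tiles per axis = 2^13 = 8192
total tiles = 8192^2 = 67108864
pixels per axis = 8192 * 481 = 3940352
total pixels = 3940352^2 = 15526373883904

15526373883904 pixels


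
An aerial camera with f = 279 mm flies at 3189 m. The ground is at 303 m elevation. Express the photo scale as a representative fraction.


scale = f / (H - h) = 279 mm / 2886 m = 279 / 2886000 = 1:10344

1:10344


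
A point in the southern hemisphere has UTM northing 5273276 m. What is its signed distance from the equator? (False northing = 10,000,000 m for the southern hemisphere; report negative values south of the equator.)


For southern: actual = 5273276 - 10000000 = -4726724 m

-4726724 m


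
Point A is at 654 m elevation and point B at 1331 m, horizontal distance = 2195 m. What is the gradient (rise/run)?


gradient = (1331 - 654) / 2195 = 677 / 2195 = 0.3084

0.3084


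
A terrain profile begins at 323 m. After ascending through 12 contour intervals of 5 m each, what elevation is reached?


elevation = 323 + 12 * 5 = 383 m

383 m


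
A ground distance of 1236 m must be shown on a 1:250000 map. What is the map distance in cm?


map_cm = 1236 * 100 / 250000 = 0.4944 cm ≈ 0.49 cm

0.49 cm


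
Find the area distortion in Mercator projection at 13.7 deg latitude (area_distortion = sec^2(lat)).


area_distortion = 1/cos^2(13.7) = 1.059

1.059


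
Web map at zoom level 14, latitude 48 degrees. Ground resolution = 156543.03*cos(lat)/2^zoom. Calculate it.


res = 156543.03 * cos(48) / 2^14 = 156543.03 * 0.66913061 / 16384 = 6.39 m/pixel

6.39 m/pixel


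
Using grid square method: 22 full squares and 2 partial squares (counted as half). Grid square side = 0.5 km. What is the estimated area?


effective squares = 22 + 2 * 0.5 = 23.0
area = 23.0 * 0.25 = 5.75 km^2

5.75 km^2


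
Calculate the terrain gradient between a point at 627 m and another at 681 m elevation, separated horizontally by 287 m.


gradient = (681 - 627) / 287 = 54 / 287 = 0.1882

0.1882


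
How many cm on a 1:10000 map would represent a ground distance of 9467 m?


map_cm = 9467 * 100 / 10000 = 94.67 cm

94.67 cm


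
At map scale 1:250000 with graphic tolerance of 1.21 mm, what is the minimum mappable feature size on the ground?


ground = 1.21 mm * 250000 / 1000 = 302.5 m

302.5 m


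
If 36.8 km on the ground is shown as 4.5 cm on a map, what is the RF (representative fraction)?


ground = 36.8 km = 3680000 cm; RF denominator = ground / map = 3680000 / 4.5 ≈ 817778; RF = 1:817778

1:817778


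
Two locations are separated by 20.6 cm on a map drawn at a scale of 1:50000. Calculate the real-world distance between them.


ground = 20.6 cm * 50000 / 100 = 10300.0 m = 10.3 km

10.3 km


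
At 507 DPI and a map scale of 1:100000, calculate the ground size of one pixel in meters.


pixel_cm = 2.54 / 507 ≈ 0.00501 cm
ground = pixel_cm * 100000 / 100 = 2.54 * 100000 / (507 * 100) = 254000 / 50700 ≈ 5.01 m

5.01 m


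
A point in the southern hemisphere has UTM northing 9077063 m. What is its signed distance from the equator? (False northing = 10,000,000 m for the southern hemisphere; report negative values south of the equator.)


For southern: actual = 9077063 - 10000000 = -922937 m

-922937 m


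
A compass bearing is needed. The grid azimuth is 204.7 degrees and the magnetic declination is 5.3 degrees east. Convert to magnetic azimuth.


magnetic azimuth = grid azimuth - declination (east +ve)
mag_az = 204.7 - 5.3 = 199.4 degrees

199.4 degrees


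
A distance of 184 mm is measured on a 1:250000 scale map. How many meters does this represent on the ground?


ground = 184 mm * 250000 / 1000 = 46000.0 m

46000.0 m


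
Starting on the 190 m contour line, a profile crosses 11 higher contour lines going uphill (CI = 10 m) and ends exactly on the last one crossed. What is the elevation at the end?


elevation = 190 + 11 * 10 = 300 m

300 m


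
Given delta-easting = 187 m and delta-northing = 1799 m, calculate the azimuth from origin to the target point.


az = atan2(187, 1799) = 5.9 deg
adjusted to 0-360: 5.9 degrees

5.9 degrees


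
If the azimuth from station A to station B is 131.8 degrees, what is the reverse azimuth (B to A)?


back azimuth = (131.8 + 180) mod 360 = 311.8 degrees

311.8 degrees


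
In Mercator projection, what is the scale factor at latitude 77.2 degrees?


SF = 1 / cos(77.2) = 1 / 0.221548 = 4.514

4.514


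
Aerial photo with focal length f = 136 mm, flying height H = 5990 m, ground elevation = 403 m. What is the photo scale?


scale = f / (H - h) = 136 mm / 5587 m = 136 / 5587000 = 1:41081

1:41081


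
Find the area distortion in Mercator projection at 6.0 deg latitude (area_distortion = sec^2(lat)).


area_distortion = 1/cos^2(6.0) = 1.011

1.011


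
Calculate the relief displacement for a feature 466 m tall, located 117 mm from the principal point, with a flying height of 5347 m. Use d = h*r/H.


d = h * r / H = 466 * 117 / 5347 = 10.2 mm

10.2 mm


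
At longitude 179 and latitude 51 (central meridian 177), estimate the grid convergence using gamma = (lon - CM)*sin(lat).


gamma = (179 - 177) * sin(51) = 2 * 0.777146 = 1.554 degrees

1.554 degrees


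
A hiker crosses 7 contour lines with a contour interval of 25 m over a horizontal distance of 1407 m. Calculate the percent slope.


elevation change = 7 * 25 = 175 m
slope = 175 / 1407 * 100 = 12.4%

12.4%


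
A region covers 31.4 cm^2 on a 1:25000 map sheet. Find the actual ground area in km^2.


ground_area = 31.4 * (25000/100)^2 = 1962500.0 m^2 = 1.9625 km^2 ≈ 1.963 km^2

1.963 km^2


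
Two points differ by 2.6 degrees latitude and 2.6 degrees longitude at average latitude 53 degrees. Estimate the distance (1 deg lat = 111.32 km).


dlat_km = 2.6 * 111.32 = 289.432
dlon_km = 2.6 * 111.32 * cos(53) ≈ 174.185
dist = sqrt(289.432^2 + 174.185^2) ≈ 337.8 km

337.8 km


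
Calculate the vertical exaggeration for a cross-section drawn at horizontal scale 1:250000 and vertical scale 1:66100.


VE = horizontal_scale / vertical_scale = 250000 / 66100 ≈ 3.8

3.8x


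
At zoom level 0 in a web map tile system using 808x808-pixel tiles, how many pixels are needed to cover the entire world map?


tiles per axis = 2^0 = 1
total tiles = 1^2 = 1
pixels per axis = 1 * 808 = 808
total pixels = 808^2 = 652864

652864 pixels


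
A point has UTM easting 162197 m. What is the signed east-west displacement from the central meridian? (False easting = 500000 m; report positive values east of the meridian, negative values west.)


displacement = 162197 - 500000 = -337803 m

-337803 m


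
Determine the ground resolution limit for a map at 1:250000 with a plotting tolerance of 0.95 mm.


ground = 0.95 mm * 250000 / 1000 = 237.5 m

237.5 m


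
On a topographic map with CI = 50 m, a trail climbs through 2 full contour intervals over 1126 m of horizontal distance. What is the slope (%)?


elevation change = 2 * 50 = 100 m
slope = 100 / 1126 * 100 = 8.9%

8.9%


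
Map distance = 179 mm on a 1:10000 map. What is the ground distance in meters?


ground = 179 mm * 10000 / 1000 = 1790.0 m

1790.0 m


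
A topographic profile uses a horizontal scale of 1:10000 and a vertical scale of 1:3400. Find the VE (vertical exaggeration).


VE = horizontal_scale / vertical_scale = 10000 / 3400 ≈ 2.9

2.9x


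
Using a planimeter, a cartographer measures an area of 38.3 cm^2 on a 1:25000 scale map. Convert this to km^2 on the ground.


ground_area = 38.3 * (25000/100)^2 = 2393750.0 m^2 = 2.39375 km^2 ≈ 2.394 km^2

2.394 km^2


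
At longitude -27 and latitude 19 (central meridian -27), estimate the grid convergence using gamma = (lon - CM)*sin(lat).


gamma = (-27 - -27) * sin(19) = 0 * 0.325568 = 0.0 degrees

0.0 degrees


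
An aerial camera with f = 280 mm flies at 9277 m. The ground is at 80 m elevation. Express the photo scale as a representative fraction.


scale = f / (H - h) = 280 mm / 9197 m = 280 / 9197000 = 1:32846

1:32846


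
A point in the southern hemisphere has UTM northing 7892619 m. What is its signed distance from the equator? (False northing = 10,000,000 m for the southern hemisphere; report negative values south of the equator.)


For southern: actual = 7892619 - 10000000 = -2107381 m

-2107381 m


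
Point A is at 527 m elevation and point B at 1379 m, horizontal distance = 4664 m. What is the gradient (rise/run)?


gradient = (1379 - 527) / 4664 = 852 / 4664 = 0.1827

0.1827


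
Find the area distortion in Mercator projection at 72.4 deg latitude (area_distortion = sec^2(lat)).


area_distortion = 1/cos^2(72.4) = 10.938

10.938


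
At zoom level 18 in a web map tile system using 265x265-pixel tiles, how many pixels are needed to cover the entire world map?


tiles per axis = 2^18 = 262144
total tiles = 262144^2 = 68719476736
pixels per axis = 262144 * 265 = 69468160
total pixels = 69468160^2 = 4825825253785600

4825825253785600 pixels


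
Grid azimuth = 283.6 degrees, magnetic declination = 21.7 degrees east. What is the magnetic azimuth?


magnetic azimuth = grid azimuth - declination (east +ve)
mag_az = 283.6 - 21.7 = 261.9 degrees

261.9 degrees


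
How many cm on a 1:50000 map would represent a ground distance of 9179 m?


map_cm = 9179 * 100 / 50000 = 18.358 cm ≈ 18.36 cm

18.36 cm


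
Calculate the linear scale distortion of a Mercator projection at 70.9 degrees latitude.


SF = 1 / cos(70.9) = 1 / 0.327218 = 3.056

3.056


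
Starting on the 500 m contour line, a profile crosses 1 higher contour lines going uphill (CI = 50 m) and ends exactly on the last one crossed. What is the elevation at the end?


elevation = 500 + 1 * 50 = 550 m

550 m


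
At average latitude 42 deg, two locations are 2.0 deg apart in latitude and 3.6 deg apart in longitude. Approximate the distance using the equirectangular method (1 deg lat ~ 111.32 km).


dlat_km = 2.0 * 111.32 = 222.64
dlon_km = 3.6 * 111.32 * cos(42) ≈ 297.817
dist = sqrt(222.64^2 + 297.817^2) ≈ 371.8 km

371.8 km


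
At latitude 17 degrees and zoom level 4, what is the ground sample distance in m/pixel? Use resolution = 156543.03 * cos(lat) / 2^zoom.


res = 156543.03 * cos(17) / 2^4 = 156543.03 * 0.95630476 / 16 = 9356.43 m/pixel

9356.43 m/pixel


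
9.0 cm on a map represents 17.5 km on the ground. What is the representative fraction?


ground = 17.5 km = 1750000 cm; RF denominator = ground / map = 1750000 / 9.0 ≈ 194444; RF = 1:194444

1:194444


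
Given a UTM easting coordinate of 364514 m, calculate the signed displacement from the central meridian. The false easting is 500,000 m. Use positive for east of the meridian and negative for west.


displacement = 364514 - 500000 = -135486 m

-135486 m


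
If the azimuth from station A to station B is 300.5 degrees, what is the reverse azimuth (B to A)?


back azimuth = (300.5 + 180) mod 360 = 120.5 degrees

120.5 degrees


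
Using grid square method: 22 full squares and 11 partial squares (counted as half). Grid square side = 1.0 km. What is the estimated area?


effective squares = 22 + 11 * 0.5 = 27.5
area = 27.5 * 1.0 = 27.5 km^2

27.5 km^2


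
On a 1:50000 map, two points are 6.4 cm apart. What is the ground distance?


ground = 6.4 cm * 50000 / 100 = 3200.0 m = 3.2 km

3.2 km


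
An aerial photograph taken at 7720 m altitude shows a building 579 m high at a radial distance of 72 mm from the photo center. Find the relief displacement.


d = h * r / H = 579 * 72 / 7720 = 5.4 mm

5.4 mm


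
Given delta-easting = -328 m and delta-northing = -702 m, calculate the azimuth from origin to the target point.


az = atan2(-328, -702) = -155.0 deg
adjusted to 0-360: 205.0 degrees

205.0 degrees


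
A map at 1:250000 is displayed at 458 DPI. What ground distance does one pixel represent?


pixel_cm = 2.54 / 458 ≈ 0.005546 cm
ground = pixel_cm * 250000 / 100 = 2.54 * 250000 / (458 * 100) = 635000 / 45800 ≈ 13.86 m

13.86 m


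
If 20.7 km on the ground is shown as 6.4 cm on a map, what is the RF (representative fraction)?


ground = 20.7 km = 2070000 cm; RF denominator = ground / map = 2070000 / 6.4 ≈ 323438; RF = 1:323438

1:323438


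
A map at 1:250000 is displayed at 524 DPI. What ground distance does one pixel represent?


pixel_cm = 2.54 / 524 ≈ 0.004847 cm
ground = pixel_cm * 250000 / 100 = 2.54 * 250000 / (524 * 100) = 635000 / 52400 ≈ 12.12 m

12.12 m


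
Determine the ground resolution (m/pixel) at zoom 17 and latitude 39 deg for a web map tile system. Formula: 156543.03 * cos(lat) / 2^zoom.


res = 156543.03 * cos(39) / 2^17 = 156543.03 * 0.77714596 / 131072 = 0.93 m/pixel

0.93 m/pixel


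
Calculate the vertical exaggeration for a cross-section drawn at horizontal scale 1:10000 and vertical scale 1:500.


VE = horizontal_scale / vertical_scale = 10000 / 500 = 20.0

20.0x


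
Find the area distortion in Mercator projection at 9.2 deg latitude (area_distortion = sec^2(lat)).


area_distortion = 1/cos^2(9.2) = 1.026

1.026


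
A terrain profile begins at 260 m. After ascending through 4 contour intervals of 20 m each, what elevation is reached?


elevation = 260 + 4 * 20 = 340 m

340 m


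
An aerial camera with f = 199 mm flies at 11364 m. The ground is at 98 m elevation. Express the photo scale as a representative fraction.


scale = f / (H - h) = 199 mm / 11266 m = 199 / 11266000 = 1:56613

1:56613


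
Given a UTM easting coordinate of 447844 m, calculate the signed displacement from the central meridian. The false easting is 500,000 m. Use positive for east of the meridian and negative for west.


displacement = 447844 - 500000 = -52156 m

-52156 m


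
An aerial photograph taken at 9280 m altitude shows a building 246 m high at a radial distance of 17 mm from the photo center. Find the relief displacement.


d = h * r / H = 246 * 17 / 9280 = 0.45 mm

0.45 mm


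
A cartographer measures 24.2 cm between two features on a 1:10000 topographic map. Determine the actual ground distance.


ground = 24.2 cm * 10000 / 100 = 2420.0 m = 2.42 km

2.42 km


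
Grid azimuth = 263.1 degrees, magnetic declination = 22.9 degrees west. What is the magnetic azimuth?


magnetic azimuth = grid azimuth - declination (east +ve)
mag_az = 263.1 - -22.9 = 286.0 degrees

286.0 degrees


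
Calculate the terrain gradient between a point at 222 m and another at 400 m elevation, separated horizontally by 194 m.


gradient = (400 - 222) / 194 = 178 / 194 = 0.9175

0.9175


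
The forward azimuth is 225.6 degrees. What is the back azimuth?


back azimuth = (225.6 + 180) mod 360 = 45.6 degrees

45.6 degrees


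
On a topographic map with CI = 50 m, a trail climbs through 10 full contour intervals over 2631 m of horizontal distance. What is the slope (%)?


elevation change = 10 * 50 = 500 m
slope = 500 / 2631 * 100 = 19.0%

19.0%


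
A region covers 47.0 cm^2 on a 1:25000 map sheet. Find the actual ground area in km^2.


ground_area = 47.0 * (25000/100)^2 = 2937500.0 m^2 = 2.9375 km^2 ≈ 2.938 km^2

2.938 km^2


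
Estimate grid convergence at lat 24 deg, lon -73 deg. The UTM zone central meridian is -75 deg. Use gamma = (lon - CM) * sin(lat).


gamma = (-73 - -75) * sin(24) = 2 * 0.406737 = 0.813 degrees

0.813 degrees


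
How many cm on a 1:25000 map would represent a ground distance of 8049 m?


map_cm = 8049 * 100 / 25000 = 32.196 cm ≈ 32.2 cm

32.2 cm


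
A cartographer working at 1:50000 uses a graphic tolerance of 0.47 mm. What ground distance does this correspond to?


ground = 0.47 mm * 50000 / 1000 = 23.5 m

23.5 m


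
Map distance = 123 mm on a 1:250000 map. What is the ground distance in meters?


ground = 123 mm * 250000 / 1000 = 30750.0 m

30750.0 m


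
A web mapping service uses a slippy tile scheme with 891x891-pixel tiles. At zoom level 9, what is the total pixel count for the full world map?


tiles per axis = 2^9 = 512
total tiles = 512^2 = 262144
pixels per axis = 512 * 891 = 456192
total pixels = 456192^2 = 208111140864

208111140864 pixels


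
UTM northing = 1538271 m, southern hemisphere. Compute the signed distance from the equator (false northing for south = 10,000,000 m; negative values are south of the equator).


For southern: actual = 1538271 - 10000000 = -8461729 m

-8461729 m


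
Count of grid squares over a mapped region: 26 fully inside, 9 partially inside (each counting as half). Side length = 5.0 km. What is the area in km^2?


effective squares = 26 + 9 * 0.5 = 30.5
area = 30.5 * 25.0 = 762.5 km^2

762.5 km^2


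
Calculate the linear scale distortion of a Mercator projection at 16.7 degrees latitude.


SF = 1 / cos(16.7) = 1 / 0.957822 = 1.044

1.044


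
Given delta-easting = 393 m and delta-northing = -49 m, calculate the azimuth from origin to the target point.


az = atan2(393, -49) = 97.1 deg
adjusted to 0-360: 97.1 degrees

97.1 degrees


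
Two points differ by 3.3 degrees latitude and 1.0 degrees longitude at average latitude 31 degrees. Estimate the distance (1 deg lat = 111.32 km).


dlat_km = 3.3 * 111.32 = 367.356
dlon_km = 1.0 * 111.32 * cos(31) ≈ 95.42
dist = sqrt(367.356^2 + 95.42^2) ≈ 379.5 km

379.5 km


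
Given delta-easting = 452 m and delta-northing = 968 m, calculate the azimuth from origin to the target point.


az = atan2(452, 968) = 25.0 deg
adjusted to 0-360: 25.0 degrees

25.0 degrees


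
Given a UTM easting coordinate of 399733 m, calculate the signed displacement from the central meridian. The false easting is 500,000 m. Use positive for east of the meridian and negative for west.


displacement = 399733 - 500000 = -100267 m

-100267 m


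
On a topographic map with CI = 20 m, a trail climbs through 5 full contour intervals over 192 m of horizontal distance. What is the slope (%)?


elevation change = 5 * 20 = 100 m
slope = 100 / 192 * 100 = 52.1%

52.1%


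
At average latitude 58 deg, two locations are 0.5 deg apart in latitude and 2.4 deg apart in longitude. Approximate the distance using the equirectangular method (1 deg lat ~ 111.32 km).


dlat_km = 0.5 * 111.32 = 55.66
dlon_km = 2.4 * 111.32 * cos(58) ≈ 141.577
dist = sqrt(55.66^2 + 141.577^2) ≈ 152.1 km

152.1 km


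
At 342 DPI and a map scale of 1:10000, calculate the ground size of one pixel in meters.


pixel_cm = 2.54 / 342 ≈ 0.007427 cm
ground = pixel_cm * 10000 / 100 = 2.54 * 10000 / (342 * 100) = 25400 / 34200 ≈ 0.74 m

0.74 m


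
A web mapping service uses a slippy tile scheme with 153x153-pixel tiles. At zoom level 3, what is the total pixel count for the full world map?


tiles per axis = 2^3 = 8
total tiles = 8^2 = 64
pixels per axis = 8 * 153 = 1224
total pixels = 1224^2 = 1498176

1498176 pixels


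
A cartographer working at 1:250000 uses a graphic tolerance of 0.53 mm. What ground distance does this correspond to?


ground = 0.53 mm * 250000 / 1000 = 132.5 m

132.5 m


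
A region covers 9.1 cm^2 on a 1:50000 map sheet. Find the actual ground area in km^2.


ground_area = 9.1 * (50000/100)^2 = 2275000.0 m^2 = 2.275 km^2

2.275 km^2


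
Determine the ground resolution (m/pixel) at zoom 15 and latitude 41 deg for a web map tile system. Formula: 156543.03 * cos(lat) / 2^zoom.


res = 156543.03 * cos(41) / 2^15 = 156543.03 * 0.75470958 / 32768 = 3.61 m/pixel

3.61 m/pixel


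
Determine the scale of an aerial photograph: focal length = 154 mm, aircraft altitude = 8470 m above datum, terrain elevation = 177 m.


scale = f / (H - h) = 154 mm / 8293 m = 154 / 8293000 = 1:53851

1:53851


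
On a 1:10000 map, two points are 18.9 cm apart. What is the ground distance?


ground = 18.9 cm * 10000 / 100 = 1890.0 m = 1.89 km

1.89 km


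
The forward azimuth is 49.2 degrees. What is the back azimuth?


back azimuth = (49.2 + 180) mod 360 = 229.2 degrees

229.2 degrees


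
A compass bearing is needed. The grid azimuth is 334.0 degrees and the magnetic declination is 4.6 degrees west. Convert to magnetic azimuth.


magnetic azimuth = grid azimuth - declination (east +ve)
mag_az = 334.0 - -4.6 = 338.6 degrees

338.6 degrees


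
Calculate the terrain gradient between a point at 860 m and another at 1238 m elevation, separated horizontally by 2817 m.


gradient = (1238 - 860) / 2817 = 378 / 2817 = 0.1342

0.1342


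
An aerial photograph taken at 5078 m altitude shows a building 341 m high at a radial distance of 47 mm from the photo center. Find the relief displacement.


d = h * r / H = 341 * 47 / 5078 = 3.16 mm

3.16 mm


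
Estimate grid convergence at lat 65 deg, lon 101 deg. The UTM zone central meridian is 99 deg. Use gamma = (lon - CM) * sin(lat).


gamma = (101 - 99) * sin(65) = 2 * 0.906308 = 1.813 degrees

1.813 degrees


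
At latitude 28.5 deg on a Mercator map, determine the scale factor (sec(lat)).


SF = 1 / cos(28.5) = 1 / 0.878817 = 1.138

1.138


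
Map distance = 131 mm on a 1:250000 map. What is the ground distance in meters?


ground = 131 mm * 250000 / 1000 = 32750.0 m

32750.0 m


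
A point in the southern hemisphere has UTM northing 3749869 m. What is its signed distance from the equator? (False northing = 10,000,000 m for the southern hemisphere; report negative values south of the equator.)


For southern: actual = 3749869 - 10000000 = -6250131 m

-6250131 m


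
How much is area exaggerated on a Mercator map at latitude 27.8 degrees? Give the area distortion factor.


area_distortion = 1/cos^2(27.8) = 1.278

1.278


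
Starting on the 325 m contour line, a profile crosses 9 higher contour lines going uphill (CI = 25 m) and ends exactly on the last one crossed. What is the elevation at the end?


elevation = 325 + 9 * 25 = 550 m

550 m


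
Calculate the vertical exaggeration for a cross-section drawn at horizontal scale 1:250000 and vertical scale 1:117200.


VE = horizontal_scale / vertical_scale = 250000 / 117200 ≈ 2.1

2.1x


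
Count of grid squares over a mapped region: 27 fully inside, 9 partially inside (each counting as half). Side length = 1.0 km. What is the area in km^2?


effective squares = 27 + 9 * 0.5 = 31.5
area = 31.5 * 1.0 = 31.5 km^2

31.5 km^2


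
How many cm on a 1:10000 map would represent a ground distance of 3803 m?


map_cm = 3803 * 100 / 10000 = 38.03 cm

38.03 cm


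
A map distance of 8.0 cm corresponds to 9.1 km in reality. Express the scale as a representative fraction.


ground = 9.1 km = 910000 cm; RF denominator = ground / map = 910000 / 8.0 = 113750; RF = 1:113750

1:113750


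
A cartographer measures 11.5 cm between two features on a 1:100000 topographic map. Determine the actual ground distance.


ground = 11.5 cm * 100000 / 100 = 11500.0 m = 11.5 km

11.5 km


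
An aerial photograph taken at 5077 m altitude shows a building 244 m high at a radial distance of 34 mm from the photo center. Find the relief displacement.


d = h * r / H = 244 * 34 / 5077 = 1.63 mm

1.63 mm


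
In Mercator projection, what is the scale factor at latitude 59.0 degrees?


SF = 1 / cos(59.0) = 1 / 0.515038 = 1.942

1.942


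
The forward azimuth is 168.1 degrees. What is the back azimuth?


back azimuth = (168.1 + 180) mod 360 = 348.1 degrees

348.1 degrees


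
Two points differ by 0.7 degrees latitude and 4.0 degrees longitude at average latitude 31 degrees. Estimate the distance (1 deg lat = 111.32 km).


dlat_km = 0.7 * 111.32 = 77.924
dlon_km = 4.0 * 111.32 * cos(31) ≈ 381.679
dist = sqrt(77.924^2 + 381.679^2) ≈ 389.6 km

389.6 km


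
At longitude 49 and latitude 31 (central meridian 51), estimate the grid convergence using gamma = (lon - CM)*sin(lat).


gamma = (49 - 51) * sin(31) = -2 * 0.515038 = -1.03 degrees

-1.03 degrees


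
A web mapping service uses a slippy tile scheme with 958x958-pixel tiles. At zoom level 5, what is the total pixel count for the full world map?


tiles per axis = 2^5 = 32
total tiles = 32^2 = 1024
pixels per axis = 32 * 958 = 30656
total pixels = 30656^2 = 939790336

939790336 pixels


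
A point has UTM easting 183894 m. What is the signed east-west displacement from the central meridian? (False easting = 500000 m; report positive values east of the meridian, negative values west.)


displacement = 183894 - 500000 = -316106 m

-316106 m


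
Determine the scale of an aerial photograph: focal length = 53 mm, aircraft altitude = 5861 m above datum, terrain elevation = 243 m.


scale = f / (H - h) = 53 mm / 5618 m = 53 / 5618000 = 1:106000

1:106000


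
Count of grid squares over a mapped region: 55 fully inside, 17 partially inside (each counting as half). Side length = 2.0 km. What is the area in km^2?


effective squares = 55 + 17 * 0.5 = 63.5
area = 63.5 * 4.0 = 254.0 km^2

254.0 km^2


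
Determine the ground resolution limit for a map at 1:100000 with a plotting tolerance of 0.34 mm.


ground = 0.34 mm * 100000 / 1000 = 34.0 m

34.0 m


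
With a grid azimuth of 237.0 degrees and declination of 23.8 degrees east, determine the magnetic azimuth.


magnetic azimuth = grid azimuth - declination (east +ve)
mag_az = 237.0 - 23.8 = 213.2 degrees

213.2 degrees


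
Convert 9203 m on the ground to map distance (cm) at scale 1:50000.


map_cm = 9203 * 100 / 50000 = 18.406 cm ≈ 18.41 cm

18.41 cm


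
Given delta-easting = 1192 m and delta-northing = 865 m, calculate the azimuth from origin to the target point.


az = atan2(1192, 865) = 54.0 deg
adjusted to 0-360: 54.0 degrees

54.0 degrees


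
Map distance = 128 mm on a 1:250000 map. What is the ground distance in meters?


ground = 128 mm * 250000 / 1000 = 32000.0 m

32000.0 m


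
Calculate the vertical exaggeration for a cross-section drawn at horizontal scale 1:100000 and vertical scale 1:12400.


VE = horizontal_scale / vertical_scale = 100000 / 12400 ≈ 8.1

8.1x


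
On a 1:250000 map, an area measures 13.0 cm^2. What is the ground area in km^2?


ground_area = 13.0 * (250000/100)^2 = 81250000.0 m^2 = 81.25 km^2

81.25 km^2


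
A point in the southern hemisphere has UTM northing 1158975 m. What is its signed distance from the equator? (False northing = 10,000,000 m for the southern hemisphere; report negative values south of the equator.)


For southern: actual = 1158975 - 10000000 = -8841025 m

-8841025 m


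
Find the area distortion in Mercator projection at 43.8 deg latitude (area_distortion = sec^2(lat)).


area_distortion = 1/cos^2(43.8) = 1.92

1.92


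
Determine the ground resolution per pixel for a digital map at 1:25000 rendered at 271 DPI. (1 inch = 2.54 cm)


pixel_cm = 2.54 / 271 ≈ 0.009373 cm
ground = pixel_cm * 25000 / 100 = 2.54 * 25000 / (271 * 100) = 63500 / 27100 ≈ 2.34 m

2.34 m


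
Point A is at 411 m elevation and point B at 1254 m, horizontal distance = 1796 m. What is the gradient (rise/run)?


gradient = (1254 - 411) / 1796 = 843 / 1796 = 0.4694

0.4694


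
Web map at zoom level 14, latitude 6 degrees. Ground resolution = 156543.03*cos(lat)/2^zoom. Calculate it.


res = 156543.03 * cos(6) / 2^14 = 156543.03 * 0.9945219 / 16384 = 9.5 m/pixel

9.5 m/pixel


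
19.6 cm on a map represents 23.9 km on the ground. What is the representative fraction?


ground = 23.9 km = 2390000 cm; RF denominator = ground / map = 2390000 / 19.6 ≈ 121939; RF = 1:121939

1:121939


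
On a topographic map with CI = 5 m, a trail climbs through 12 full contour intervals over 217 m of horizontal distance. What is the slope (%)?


elevation change = 12 * 5 = 60 m
slope = 60 / 217 * 100 = 27.6%

27.6%


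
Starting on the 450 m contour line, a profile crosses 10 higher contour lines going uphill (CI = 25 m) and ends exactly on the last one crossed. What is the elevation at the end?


elevation = 450 + 10 * 25 = 700 m

700 m


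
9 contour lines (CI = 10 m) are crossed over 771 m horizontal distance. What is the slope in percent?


elevation change = 9 * 10 = 90 m
slope = 90 / 771 * 100 = 11.7%

11.7%


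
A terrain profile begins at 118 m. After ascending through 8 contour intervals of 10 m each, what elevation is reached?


elevation = 118 + 8 * 10 = 198 m

198 m


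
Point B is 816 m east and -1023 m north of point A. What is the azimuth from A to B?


az = atan2(816, -1023) = 141.4 deg
adjusted to 0-360: 141.4 degrees

141.4 degrees


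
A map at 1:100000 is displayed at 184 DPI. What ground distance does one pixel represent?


pixel_cm = 2.54 / 184 ≈ 0.013804 cm
ground = pixel_cm * 100000 / 100 = 2.54 * 100000 / (184 * 100) = 254000 / 18400 ≈ 13.8 m

13.8 m


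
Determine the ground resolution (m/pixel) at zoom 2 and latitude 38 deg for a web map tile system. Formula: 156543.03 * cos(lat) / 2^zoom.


res = 156543.03 * cos(38) / 2^2 = 156543.03 * 0.78801075 / 4 = 30839.4 m/pixel

30839.4 m/pixel


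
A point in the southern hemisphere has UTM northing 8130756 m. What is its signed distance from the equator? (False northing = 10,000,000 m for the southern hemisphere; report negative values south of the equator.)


For southern: actual = 8130756 - 10000000 = -1869244 m

-1869244 m


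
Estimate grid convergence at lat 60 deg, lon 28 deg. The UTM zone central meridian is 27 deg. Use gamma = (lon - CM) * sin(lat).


gamma = (28 - 27) * sin(60) = 1 * 0.866025 = 0.866 degrees

0.866 degrees


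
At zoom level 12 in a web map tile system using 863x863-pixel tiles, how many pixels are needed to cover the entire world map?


tiles per axis = 2^12 = 4096
total tiles = 4096^2 = 16777216
pixels per axis = 4096 * 863 = 3534848
total pixels = 3534848^2 = 12495150383104

12495150383104 pixels


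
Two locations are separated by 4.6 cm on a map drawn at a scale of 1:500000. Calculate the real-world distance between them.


ground = 4.6 cm * 500000 / 100 = 23000.0 m = 23.0 km

23.0 km


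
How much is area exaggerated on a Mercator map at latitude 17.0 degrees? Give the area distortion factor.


area_distortion = 1/cos^2(17.0) = 1.093

1.093


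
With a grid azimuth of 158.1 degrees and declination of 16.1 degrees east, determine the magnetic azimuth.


magnetic azimuth = grid azimuth - declination (east +ve)
mag_az = 158.1 - 16.1 = 142.0 degrees

142.0 degrees
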